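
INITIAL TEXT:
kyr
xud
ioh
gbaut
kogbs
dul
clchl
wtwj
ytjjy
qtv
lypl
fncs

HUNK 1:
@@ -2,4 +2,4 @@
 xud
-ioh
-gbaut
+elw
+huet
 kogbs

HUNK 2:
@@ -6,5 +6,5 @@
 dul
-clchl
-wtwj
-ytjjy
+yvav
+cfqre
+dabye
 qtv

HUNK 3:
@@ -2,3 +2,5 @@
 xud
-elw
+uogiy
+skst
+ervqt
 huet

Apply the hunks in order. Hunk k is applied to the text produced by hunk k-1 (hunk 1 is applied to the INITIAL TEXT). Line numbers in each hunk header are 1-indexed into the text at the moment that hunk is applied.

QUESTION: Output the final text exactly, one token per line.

Hunk 1: at line 2 remove [ioh,gbaut] add [elw,huet] -> 12 lines: kyr xud elw huet kogbs dul clchl wtwj ytjjy qtv lypl fncs
Hunk 2: at line 6 remove [clchl,wtwj,ytjjy] add [yvav,cfqre,dabye] -> 12 lines: kyr xud elw huet kogbs dul yvav cfqre dabye qtv lypl fncs
Hunk 3: at line 2 remove [elw] add [uogiy,skst,ervqt] -> 14 lines: kyr xud uogiy skst ervqt huet kogbs dul yvav cfqre dabye qtv lypl fncs

Answer: kyr
xud
uogiy
skst
ervqt
huet
kogbs
dul
yvav
cfqre
dabye
qtv
lypl
fncs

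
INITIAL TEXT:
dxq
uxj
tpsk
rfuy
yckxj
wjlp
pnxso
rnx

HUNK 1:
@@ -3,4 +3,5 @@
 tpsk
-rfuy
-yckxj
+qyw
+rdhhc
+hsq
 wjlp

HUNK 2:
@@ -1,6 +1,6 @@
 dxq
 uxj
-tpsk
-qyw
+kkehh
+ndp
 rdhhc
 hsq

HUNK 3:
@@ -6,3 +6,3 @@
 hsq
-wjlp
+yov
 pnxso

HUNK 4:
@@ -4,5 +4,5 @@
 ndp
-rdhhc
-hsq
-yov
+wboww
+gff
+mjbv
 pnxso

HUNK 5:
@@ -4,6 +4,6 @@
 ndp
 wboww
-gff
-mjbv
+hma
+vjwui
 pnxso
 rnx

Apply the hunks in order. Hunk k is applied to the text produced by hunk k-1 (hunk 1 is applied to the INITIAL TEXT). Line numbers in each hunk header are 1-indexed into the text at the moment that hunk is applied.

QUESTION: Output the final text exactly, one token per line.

Answer: dxq
uxj
kkehh
ndp
wboww
hma
vjwui
pnxso
rnx

Derivation:
Hunk 1: at line 3 remove [rfuy,yckxj] add [qyw,rdhhc,hsq] -> 9 lines: dxq uxj tpsk qyw rdhhc hsq wjlp pnxso rnx
Hunk 2: at line 1 remove [tpsk,qyw] add [kkehh,ndp] -> 9 lines: dxq uxj kkehh ndp rdhhc hsq wjlp pnxso rnx
Hunk 3: at line 6 remove [wjlp] add [yov] -> 9 lines: dxq uxj kkehh ndp rdhhc hsq yov pnxso rnx
Hunk 4: at line 4 remove [rdhhc,hsq,yov] add [wboww,gff,mjbv] -> 9 lines: dxq uxj kkehh ndp wboww gff mjbv pnxso rnx
Hunk 5: at line 4 remove [gff,mjbv] add [hma,vjwui] -> 9 lines: dxq uxj kkehh ndp wboww hma vjwui pnxso rnx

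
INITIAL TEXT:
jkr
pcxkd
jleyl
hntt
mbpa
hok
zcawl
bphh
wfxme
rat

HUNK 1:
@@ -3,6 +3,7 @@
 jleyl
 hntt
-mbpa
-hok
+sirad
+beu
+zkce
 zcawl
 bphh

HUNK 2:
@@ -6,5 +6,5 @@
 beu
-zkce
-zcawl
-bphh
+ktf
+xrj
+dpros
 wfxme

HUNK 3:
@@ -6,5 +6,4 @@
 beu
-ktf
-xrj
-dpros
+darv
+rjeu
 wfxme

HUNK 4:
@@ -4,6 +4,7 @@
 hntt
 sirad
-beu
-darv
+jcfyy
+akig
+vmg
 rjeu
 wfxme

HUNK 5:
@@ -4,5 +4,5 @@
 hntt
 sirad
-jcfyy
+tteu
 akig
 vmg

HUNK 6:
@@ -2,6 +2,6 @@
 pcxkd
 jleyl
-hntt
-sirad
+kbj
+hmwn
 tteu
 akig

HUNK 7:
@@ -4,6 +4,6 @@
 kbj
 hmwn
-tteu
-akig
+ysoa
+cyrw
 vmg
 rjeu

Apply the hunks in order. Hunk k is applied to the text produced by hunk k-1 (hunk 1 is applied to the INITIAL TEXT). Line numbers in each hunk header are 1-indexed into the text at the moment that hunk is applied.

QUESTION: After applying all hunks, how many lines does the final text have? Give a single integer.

Hunk 1: at line 3 remove [mbpa,hok] add [sirad,beu,zkce] -> 11 lines: jkr pcxkd jleyl hntt sirad beu zkce zcawl bphh wfxme rat
Hunk 2: at line 6 remove [zkce,zcawl,bphh] add [ktf,xrj,dpros] -> 11 lines: jkr pcxkd jleyl hntt sirad beu ktf xrj dpros wfxme rat
Hunk 3: at line 6 remove [ktf,xrj,dpros] add [darv,rjeu] -> 10 lines: jkr pcxkd jleyl hntt sirad beu darv rjeu wfxme rat
Hunk 4: at line 4 remove [beu,darv] add [jcfyy,akig,vmg] -> 11 lines: jkr pcxkd jleyl hntt sirad jcfyy akig vmg rjeu wfxme rat
Hunk 5: at line 4 remove [jcfyy] add [tteu] -> 11 lines: jkr pcxkd jleyl hntt sirad tteu akig vmg rjeu wfxme rat
Hunk 6: at line 2 remove [hntt,sirad] add [kbj,hmwn] -> 11 lines: jkr pcxkd jleyl kbj hmwn tteu akig vmg rjeu wfxme rat
Hunk 7: at line 4 remove [tteu,akig] add [ysoa,cyrw] -> 11 lines: jkr pcxkd jleyl kbj hmwn ysoa cyrw vmg rjeu wfxme rat
Final line count: 11

Answer: 11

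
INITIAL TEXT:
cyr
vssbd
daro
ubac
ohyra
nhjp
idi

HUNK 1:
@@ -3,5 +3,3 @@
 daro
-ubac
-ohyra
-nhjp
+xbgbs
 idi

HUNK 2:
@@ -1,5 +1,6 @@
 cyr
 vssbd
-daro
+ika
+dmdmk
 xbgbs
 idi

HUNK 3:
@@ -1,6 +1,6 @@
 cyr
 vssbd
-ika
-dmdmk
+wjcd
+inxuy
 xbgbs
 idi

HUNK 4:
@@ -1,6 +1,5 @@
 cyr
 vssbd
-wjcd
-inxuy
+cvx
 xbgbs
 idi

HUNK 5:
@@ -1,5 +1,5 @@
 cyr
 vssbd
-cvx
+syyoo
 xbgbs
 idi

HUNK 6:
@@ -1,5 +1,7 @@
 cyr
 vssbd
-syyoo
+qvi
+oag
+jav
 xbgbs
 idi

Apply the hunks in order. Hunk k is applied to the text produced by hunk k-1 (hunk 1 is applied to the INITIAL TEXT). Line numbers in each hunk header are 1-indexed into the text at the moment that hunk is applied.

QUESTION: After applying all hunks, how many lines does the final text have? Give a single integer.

Answer: 7

Derivation:
Hunk 1: at line 3 remove [ubac,ohyra,nhjp] add [xbgbs] -> 5 lines: cyr vssbd daro xbgbs idi
Hunk 2: at line 1 remove [daro] add [ika,dmdmk] -> 6 lines: cyr vssbd ika dmdmk xbgbs idi
Hunk 3: at line 1 remove [ika,dmdmk] add [wjcd,inxuy] -> 6 lines: cyr vssbd wjcd inxuy xbgbs idi
Hunk 4: at line 1 remove [wjcd,inxuy] add [cvx] -> 5 lines: cyr vssbd cvx xbgbs idi
Hunk 5: at line 1 remove [cvx] add [syyoo] -> 5 lines: cyr vssbd syyoo xbgbs idi
Hunk 6: at line 1 remove [syyoo] add [qvi,oag,jav] -> 7 lines: cyr vssbd qvi oag jav xbgbs idi
Final line count: 7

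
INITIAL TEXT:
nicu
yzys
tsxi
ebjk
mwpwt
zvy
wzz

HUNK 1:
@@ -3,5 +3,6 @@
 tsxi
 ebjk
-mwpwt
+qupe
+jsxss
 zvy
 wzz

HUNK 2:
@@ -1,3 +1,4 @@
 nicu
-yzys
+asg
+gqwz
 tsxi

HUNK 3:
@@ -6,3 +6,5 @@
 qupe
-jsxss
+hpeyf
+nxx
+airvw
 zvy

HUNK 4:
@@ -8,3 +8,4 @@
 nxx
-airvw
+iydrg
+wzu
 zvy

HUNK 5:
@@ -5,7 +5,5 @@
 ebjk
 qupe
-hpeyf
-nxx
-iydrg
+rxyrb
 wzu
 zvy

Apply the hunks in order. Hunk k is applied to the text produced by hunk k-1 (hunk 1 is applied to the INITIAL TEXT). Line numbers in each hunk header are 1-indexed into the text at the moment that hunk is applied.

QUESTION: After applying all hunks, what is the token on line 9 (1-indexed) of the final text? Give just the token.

Hunk 1: at line 3 remove [mwpwt] add [qupe,jsxss] -> 8 lines: nicu yzys tsxi ebjk qupe jsxss zvy wzz
Hunk 2: at line 1 remove [yzys] add [asg,gqwz] -> 9 lines: nicu asg gqwz tsxi ebjk qupe jsxss zvy wzz
Hunk 3: at line 6 remove [jsxss] add [hpeyf,nxx,airvw] -> 11 lines: nicu asg gqwz tsxi ebjk qupe hpeyf nxx airvw zvy wzz
Hunk 4: at line 8 remove [airvw] add [iydrg,wzu] -> 12 lines: nicu asg gqwz tsxi ebjk qupe hpeyf nxx iydrg wzu zvy wzz
Hunk 5: at line 5 remove [hpeyf,nxx,iydrg] add [rxyrb] -> 10 lines: nicu asg gqwz tsxi ebjk qupe rxyrb wzu zvy wzz
Final line 9: zvy

Answer: zvy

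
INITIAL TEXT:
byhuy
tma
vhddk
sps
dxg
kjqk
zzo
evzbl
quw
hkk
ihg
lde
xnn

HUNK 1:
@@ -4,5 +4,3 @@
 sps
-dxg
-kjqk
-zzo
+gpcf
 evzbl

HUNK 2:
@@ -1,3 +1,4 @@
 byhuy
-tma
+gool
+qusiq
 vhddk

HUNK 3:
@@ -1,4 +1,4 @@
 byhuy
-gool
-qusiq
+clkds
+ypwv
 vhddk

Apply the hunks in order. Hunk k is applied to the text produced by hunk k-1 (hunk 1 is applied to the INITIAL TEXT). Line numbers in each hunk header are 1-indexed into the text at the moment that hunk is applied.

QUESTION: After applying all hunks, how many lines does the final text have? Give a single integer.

Hunk 1: at line 4 remove [dxg,kjqk,zzo] add [gpcf] -> 11 lines: byhuy tma vhddk sps gpcf evzbl quw hkk ihg lde xnn
Hunk 2: at line 1 remove [tma] add [gool,qusiq] -> 12 lines: byhuy gool qusiq vhddk sps gpcf evzbl quw hkk ihg lde xnn
Hunk 3: at line 1 remove [gool,qusiq] add [clkds,ypwv] -> 12 lines: byhuy clkds ypwv vhddk sps gpcf evzbl quw hkk ihg lde xnn
Final line count: 12

Answer: 12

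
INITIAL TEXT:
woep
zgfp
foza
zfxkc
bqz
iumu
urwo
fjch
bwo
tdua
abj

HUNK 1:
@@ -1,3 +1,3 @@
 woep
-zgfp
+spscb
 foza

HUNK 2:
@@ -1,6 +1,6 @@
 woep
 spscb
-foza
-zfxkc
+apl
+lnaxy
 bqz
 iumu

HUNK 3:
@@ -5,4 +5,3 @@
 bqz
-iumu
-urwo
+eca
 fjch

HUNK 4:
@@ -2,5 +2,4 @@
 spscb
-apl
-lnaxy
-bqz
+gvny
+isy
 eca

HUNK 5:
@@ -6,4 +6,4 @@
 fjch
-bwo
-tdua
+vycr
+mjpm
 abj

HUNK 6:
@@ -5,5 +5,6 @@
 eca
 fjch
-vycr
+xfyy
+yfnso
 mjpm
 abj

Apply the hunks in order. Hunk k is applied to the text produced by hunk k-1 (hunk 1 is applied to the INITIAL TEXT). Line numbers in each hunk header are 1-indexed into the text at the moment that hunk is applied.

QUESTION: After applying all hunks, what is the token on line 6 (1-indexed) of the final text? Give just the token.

Answer: fjch

Derivation:
Hunk 1: at line 1 remove [zgfp] add [spscb] -> 11 lines: woep spscb foza zfxkc bqz iumu urwo fjch bwo tdua abj
Hunk 2: at line 1 remove [foza,zfxkc] add [apl,lnaxy] -> 11 lines: woep spscb apl lnaxy bqz iumu urwo fjch bwo tdua abj
Hunk 3: at line 5 remove [iumu,urwo] add [eca] -> 10 lines: woep spscb apl lnaxy bqz eca fjch bwo tdua abj
Hunk 4: at line 2 remove [apl,lnaxy,bqz] add [gvny,isy] -> 9 lines: woep spscb gvny isy eca fjch bwo tdua abj
Hunk 5: at line 6 remove [bwo,tdua] add [vycr,mjpm] -> 9 lines: woep spscb gvny isy eca fjch vycr mjpm abj
Hunk 6: at line 5 remove [vycr] add [xfyy,yfnso] -> 10 lines: woep spscb gvny isy eca fjch xfyy yfnso mjpm abj
Final line 6: fjch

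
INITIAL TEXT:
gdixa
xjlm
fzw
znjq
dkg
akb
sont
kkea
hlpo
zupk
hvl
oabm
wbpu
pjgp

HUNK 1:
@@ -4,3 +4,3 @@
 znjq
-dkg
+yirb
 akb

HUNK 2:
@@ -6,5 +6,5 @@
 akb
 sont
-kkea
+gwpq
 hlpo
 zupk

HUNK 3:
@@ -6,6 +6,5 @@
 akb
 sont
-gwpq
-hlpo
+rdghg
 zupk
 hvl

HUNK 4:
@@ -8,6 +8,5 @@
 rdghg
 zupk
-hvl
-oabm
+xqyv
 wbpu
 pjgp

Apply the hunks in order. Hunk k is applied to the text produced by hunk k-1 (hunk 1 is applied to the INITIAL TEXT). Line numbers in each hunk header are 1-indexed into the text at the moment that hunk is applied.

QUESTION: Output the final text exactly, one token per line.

Answer: gdixa
xjlm
fzw
znjq
yirb
akb
sont
rdghg
zupk
xqyv
wbpu
pjgp

Derivation:
Hunk 1: at line 4 remove [dkg] add [yirb] -> 14 lines: gdixa xjlm fzw znjq yirb akb sont kkea hlpo zupk hvl oabm wbpu pjgp
Hunk 2: at line 6 remove [kkea] add [gwpq] -> 14 lines: gdixa xjlm fzw znjq yirb akb sont gwpq hlpo zupk hvl oabm wbpu pjgp
Hunk 3: at line 6 remove [gwpq,hlpo] add [rdghg] -> 13 lines: gdixa xjlm fzw znjq yirb akb sont rdghg zupk hvl oabm wbpu pjgp
Hunk 4: at line 8 remove [hvl,oabm] add [xqyv] -> 12 lines: gdixa xjlm fzw znjq yirb akb sont rdghg zupk xqyv wbpu pjgp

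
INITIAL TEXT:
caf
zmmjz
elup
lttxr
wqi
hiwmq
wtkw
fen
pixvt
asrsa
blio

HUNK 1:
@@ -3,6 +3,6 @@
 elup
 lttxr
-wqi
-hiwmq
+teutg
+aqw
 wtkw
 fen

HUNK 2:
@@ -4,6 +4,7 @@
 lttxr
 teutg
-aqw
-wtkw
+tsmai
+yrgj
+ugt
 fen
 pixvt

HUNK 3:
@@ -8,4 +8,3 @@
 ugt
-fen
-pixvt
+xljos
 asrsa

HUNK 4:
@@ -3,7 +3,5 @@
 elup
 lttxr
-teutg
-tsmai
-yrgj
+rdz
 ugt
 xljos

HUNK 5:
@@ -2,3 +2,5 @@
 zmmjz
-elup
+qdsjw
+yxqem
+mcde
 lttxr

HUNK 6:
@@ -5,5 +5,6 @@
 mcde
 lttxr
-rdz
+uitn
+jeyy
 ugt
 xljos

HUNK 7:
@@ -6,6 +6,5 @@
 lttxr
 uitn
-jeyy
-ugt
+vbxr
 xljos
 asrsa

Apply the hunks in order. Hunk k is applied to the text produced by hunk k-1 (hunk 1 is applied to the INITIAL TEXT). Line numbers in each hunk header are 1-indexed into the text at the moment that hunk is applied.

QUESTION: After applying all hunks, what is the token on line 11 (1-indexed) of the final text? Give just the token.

Answer: blio

Derivation:
Hunk 1: at line 3 remove [wqi,hiwmq] add [teutg,aqw] -> 11 lines: caf zmmjz elup lttxr teutg aqw wtkw fen pixvt asrsa blio
Hunk 2: at line 4 remove [aqw,wtkw] add [tsmai,yrgj,ugt] -> 12 lines: caf zmmjz elup lttxr teutg tsmai yrgj ugt fen pixvt asrsa blio
Hunk 3: at line 8 remove [fen,pixvt] add [xljos] -> 11 lines: caf zmmjz elup lttxr teutg tsmai yrgj ugt xljos asrsa blio
Hunk 4: at line 3 remove [teutg,tsmai,yrgj] add [rdz] -> 9 lines: caf zmmjz elup lttxr rdz ugt xljos asrsa blio
Hunk 5: at line 2 remove [elup] add [qdsjw,yxqem,mcde] -> 11 lines: caf zmmjz qdsjw yxqem mcde lttxr rdz ugt xljos asrsa blio
Hunk 6: at line 5 remove [rdz] add [uitn,jeyy] -> 12 lines: caf zmmjz qdsjw yxqem mcde lttxr uitn jeyy ugt xljos asrsa blio
Hunk 7: at line 6 remove [jeyy,ugt] add [vbxr] -> 11 lines: caf zmmjz qdsjw yxqem mcde lttxr uitn vbxr xljos asrsa blio
Final line 11: blio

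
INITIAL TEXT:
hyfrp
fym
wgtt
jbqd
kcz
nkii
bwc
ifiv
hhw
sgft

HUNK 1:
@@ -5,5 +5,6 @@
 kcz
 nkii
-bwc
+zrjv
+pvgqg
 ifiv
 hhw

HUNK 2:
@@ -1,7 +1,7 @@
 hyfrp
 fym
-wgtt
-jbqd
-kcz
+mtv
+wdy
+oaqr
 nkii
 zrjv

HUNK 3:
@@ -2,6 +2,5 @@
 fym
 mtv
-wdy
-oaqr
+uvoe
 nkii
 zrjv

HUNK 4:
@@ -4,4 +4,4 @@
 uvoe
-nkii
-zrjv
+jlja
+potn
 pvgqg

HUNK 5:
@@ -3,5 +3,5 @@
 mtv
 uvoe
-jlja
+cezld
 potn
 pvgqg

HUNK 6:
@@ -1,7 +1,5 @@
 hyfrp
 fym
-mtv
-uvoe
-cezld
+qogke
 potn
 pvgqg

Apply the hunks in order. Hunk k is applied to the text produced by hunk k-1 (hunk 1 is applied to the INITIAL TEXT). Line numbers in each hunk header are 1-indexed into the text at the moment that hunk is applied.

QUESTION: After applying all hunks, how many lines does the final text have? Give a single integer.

Answer: 8

Derivation:
Hunk 1: at line 5 remove [bwc] add [zrjv,pvgqg] -> 11 lines: hyfrp fym wgtt jbqd kcz nkii zrjv pvgqg ifiv hhw sgft
Hunk 2: at line 1 remove [wgtt,jbqd,kcz] add [mtv,wdy,oaqr] -> 11 lines: hyfrp fym mtv wdy oaqr nkii zrjv pvgqg ifiv hhw sgft
Hunk 3: at line 2 remove [wdy,oaqr] add [uvoe] -> 10 lines: hyfrp fym mtv uvoe nkii zrjv pvgqg ifiv hhw sgft
Hunk 4: at line 4 remove [nkii,zrjv] add [jlja,potn] -> 10 lines: hyfrp fym mtv uvoe jlja potn pvgqg ifiv hhw sgft
Hunk 5: at line 3 remove [jlja] add [cezld] -> 10 lines: hyfrp fym mtv uvoe cezld potn pvgqg ifiv hhw sgft
Hunk 6: at line 1 remove [mtv,uvoe,cezld] add [qogke] -> 8 lines: hyfrp fym qogke potn pvgqg ifiv hhw sgft
Final line count: 8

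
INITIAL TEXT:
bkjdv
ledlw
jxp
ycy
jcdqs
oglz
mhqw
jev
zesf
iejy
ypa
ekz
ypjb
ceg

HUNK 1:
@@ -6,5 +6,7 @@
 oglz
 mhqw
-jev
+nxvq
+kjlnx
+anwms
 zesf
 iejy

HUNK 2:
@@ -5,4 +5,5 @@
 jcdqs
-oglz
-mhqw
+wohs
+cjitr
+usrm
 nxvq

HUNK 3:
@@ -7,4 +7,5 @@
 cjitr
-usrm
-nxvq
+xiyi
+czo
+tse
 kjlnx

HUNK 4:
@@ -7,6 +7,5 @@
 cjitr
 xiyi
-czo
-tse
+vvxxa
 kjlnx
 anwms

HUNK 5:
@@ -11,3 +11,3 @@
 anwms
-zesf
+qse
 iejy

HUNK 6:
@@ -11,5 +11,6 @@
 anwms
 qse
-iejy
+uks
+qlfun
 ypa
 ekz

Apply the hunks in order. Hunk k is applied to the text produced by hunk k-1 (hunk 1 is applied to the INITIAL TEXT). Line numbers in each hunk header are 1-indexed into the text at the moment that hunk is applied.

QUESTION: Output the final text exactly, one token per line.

Hunk 1: at line 6 remove [jev] add [nxvq,kjlnx,anwms] -> 16 lines: bkjdv ledlw jxp ycy jcdqs oglz mhqw nxvq kjlnx anwms zesf iejy ypa ekz ypjb ceg
Hunk 2: at line 5 remove [oglz,mhqw] add [wohs,cjitr,usrm] -> 17 lines: bkjdv ledlw jxp ycy jcdqs wohs cjitr usrm nxvq kjlnx anwms zesf iejy ypa ekz ypjb ceg
Hunk 3: at line 7 remove [usrm,nxvq] add [xiyi,czo,tse] -> 18 lines: bkjdv ledlw jxp ycy jcdqs wohs cjitr xiyi czo tse kjlnx anwms zesf iejy ypa ekz ypjb ceg
Hunk 4: at line 7 remove [czo,tse] add [vvxxa] -> 17 lines: bkjdv ledlw jxp ycy jcdqs wohs cjitr xiyi vvxxa kjlnx anwms zesf iejy ypa ekz ypjb ceg
Hunk 5: at line 11 remove [zesf] add [qse] -> 17 lines: bkjdv ledlw jxp ycy jcdqs wohs cjitr xiyi vvxxa kjlnx anwms qse iejy ypa ekz ypjb ceg
Hunk 6: at line 11 remove [iejy] add [uks,qlfun] -> 18 lines: bkjdv ledlw jxp ycy jcdqs wohs cjitr xiyi vvxxa kjlnx anwms qse uks qlfun ypa ekz ypjb ceg

Answer: bkjdv
ledlw
jxp
ycy
jcdqs
wohs
cjitr
xiyi
vvxxa
kjlnx
anwms
qse
uks
qlfun
ypa
ekz
ypjb
ceg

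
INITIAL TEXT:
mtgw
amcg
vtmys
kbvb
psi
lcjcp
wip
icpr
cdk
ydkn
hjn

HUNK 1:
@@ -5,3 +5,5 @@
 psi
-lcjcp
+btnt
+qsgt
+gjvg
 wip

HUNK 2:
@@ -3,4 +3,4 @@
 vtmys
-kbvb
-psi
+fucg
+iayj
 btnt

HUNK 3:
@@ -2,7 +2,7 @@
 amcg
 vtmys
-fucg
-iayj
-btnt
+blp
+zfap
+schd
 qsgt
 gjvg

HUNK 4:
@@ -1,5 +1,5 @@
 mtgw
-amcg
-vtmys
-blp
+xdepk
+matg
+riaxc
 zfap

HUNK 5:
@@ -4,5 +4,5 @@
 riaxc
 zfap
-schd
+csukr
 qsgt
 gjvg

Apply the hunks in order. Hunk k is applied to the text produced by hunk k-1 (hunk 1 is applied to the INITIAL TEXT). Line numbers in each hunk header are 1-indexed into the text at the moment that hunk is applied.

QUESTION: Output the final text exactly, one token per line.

Answer: mtgw
xdepk
matg
riaxc
zfap
csukr
qsgt
gjvg
wip
icpr
cdk
ydkn
hjn

Derivation:
Hunk 1: at line 5 remove [lcjcp] add [btnt,qsgt,gjvg] -> 13 lines: mtgw amcg vtmys kbvb psi btnt qsgt gjvg wip icpr cdk ydkn hjn
Hunk 2: at line 3 remove [kbvb,psi] add [fucg,iayj] -> 13 lines: mtgw amcg vtmys fucg iayj btnt qsgt gjvg wip icpr cdk ydkn hjn
Hunk 3: at line 2 remove [fucg,iayj,btnt] add [blp,zfap,schd] -> 13 lines: mtgw amcg vtmys blp zfap schd qsgt gjvg wip icpr cdk ydkn hjn
Hunk 4: at line 1 remove [amcg,vtmys,blp] add [xdepk,matg,riaxc] -> 13 lines: mtgw xdepk matg riaxc zfap schd qsgt gjvg wip icpr cdk ydkn hjn
Hunk 5: at line 4 remove [schd] add [csukr] -> 13 lines: mtgw xdepk matg riaxc zfap csukr qsgt gjvg wip icpr cdk ydkn hjn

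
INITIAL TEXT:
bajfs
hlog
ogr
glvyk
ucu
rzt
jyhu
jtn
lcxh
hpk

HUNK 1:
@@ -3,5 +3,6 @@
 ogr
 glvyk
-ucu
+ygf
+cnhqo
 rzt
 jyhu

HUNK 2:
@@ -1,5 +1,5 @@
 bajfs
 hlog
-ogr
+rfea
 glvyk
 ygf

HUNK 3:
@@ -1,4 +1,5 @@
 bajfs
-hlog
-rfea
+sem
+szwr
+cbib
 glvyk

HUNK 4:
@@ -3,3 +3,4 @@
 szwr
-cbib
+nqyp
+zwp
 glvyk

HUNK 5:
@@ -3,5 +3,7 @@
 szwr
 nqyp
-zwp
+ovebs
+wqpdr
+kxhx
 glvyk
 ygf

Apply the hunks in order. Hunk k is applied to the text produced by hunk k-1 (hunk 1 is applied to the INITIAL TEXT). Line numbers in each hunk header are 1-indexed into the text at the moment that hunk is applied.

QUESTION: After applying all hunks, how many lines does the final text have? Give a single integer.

Answer: 15

Derivation:
Hunk 1: at line 3 remove [ucu] add [ygf,cnhqo] -> 11 lines: bajfs hlog ogr glvyk ygf cnhqo rzt jyhu jtn lcxh hpk
Hunk 2: at line 1 remove [ogr] add [rfea] -> 11 lines: bajfs hlog rfea glvyk ygf cnhqo rzt jyhu jtn lcxh hpk
Hunk 3: at line 1 remove [hlog,rfea] add [sem,szwr,cbib] -> 12 lines: bajfs sem szwr cbib glvyk ygf cnhqo rzt jyhu jtn lcxh hpk
Hunk 4: at line 3 remove [cbib] add [nqyp,zwp] -> 13 lines: bajfs sem szwr nqyp zwp glvyk ygf cnhqo rzt jyhu jtn lcxh hpk
Hunk 5: at line 3 remove [zwp] add [ovebs,wqpdr,kxhx] -> 15 lines: bajfs sem szwr nqyp ovebs wqpdr kxhx glvyk ygf cnhqo rzt jyhu jtn lcxh hpk
Final line count: 15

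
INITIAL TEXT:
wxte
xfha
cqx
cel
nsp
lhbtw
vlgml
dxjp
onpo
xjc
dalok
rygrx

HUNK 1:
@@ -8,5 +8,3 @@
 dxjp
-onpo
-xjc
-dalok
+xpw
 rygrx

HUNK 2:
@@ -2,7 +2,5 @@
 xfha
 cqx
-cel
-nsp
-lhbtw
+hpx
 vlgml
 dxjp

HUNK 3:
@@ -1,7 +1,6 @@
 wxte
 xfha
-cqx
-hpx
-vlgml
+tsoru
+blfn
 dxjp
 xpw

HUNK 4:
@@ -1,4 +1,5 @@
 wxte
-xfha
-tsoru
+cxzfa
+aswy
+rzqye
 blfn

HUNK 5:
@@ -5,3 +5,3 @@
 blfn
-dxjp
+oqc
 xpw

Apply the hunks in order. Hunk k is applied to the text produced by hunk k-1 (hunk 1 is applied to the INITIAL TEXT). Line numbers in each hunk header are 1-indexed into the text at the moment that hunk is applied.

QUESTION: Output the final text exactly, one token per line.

Answer: wxte
cxzfa
aswy
rzqye
blfn
oqc
xpw
rygrx

Derivation:
Hunk 1: at line 8 remove [onpo,xjc,dalok] add [xpw] -> 10 lines: wxte xfha cqx cel nsp lhbtw vlgml dxjp xpw rygrx
Hunk 2: at line 2 remove [cel,nsp,lhbtw] add [hpx] -> 8 lines: wxte xfha cqx hpx vlgml dxjp xpw rygrx
Hunk 3: at line 1 remove [cqx,hpx,vlgml] add [tsoru,blfn] -> 7 lines: wxte xfha tsoru blfn dxjp xpw rygrx
Hunk 4: at line 1 remove [xfha,tsoru] add [cxzfa,aswy,rzqye] -> 8 lines: wxte cxzfa aswy rzqye blfn dxjp xpw rygrx
Hunk 5: at line 5 remove [dxjp] add [oqc] -> 8 lines: wxte cxzfa aswy rzqye blfn oqc xpw rygrx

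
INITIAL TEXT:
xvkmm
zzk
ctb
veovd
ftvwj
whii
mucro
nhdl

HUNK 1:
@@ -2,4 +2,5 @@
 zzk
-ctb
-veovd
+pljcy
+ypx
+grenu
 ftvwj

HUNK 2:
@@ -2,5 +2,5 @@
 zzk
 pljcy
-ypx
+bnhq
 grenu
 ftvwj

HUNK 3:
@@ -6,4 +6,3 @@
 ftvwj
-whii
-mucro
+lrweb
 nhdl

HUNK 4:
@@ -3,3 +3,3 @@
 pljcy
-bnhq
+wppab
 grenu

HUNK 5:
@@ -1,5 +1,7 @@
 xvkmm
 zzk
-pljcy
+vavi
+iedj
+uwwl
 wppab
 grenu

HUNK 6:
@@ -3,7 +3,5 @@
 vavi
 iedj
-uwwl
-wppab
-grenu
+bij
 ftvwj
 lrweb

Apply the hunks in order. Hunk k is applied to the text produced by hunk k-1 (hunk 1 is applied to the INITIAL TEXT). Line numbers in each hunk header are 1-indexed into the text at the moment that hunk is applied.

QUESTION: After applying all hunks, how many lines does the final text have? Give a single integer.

Answer: 8

Derivation:
Hunk 1: at line 2 remove [ctb,veovd] add [pljcy,ypx,grenu] -> 9 lines: xvkmm zzk pljcy ypx grenu ftvwj whii mucro nhdl
Hunk 2: at line 2 remove [ypx] add [bnhq] -> 9 lines: xvkmm zzk pljcy bnhq grenu ftvwj whii mucro nhdl
Hunk 3: at line 6 remove [whii,mucro] add [lrweb] -> 8 lines: xvkmm zzk pljcy bnhq grenu ftvwj lrweb nhdl
Hunk 4: at line 3 remove [bnhq] add [wppab] -> 8 lines: xvkmm zzk pljcy wppab grenu ftvwj lrweb nhdl
Hunk 5: at line 1 remove [pljcy] add [vavi,iedj,uwwl] -> 10 lines: xvkmm zzk vavi iedj uwwl wppab grenu ftvwj lrweb nhdl
Hunk 6: at line 3 remove [uwwl,wppab,grenu] add [bij] -> 8 lines: xvkmm zzk vavi iedj bij ftvwj lrweb nhdl
Final line count: 8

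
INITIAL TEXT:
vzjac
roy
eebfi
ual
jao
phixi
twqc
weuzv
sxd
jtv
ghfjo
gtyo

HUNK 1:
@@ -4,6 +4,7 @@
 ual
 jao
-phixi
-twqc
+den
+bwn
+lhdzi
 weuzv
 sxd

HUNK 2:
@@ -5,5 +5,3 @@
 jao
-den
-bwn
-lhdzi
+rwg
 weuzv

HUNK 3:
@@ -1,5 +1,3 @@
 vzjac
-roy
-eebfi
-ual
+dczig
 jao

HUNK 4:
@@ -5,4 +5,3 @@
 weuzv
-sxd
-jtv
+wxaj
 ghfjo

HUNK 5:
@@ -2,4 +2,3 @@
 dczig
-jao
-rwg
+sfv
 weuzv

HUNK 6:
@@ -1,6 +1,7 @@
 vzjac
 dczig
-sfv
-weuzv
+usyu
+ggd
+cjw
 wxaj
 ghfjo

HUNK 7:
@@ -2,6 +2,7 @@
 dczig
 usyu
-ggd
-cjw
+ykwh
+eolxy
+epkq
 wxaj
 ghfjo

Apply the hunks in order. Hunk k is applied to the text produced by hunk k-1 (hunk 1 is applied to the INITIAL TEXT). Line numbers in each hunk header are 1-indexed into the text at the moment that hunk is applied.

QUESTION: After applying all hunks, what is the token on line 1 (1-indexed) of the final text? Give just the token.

Hunk 1: at line 4 remove [phixi,twqc] add [den,bwn,lhdzi] -> 13 lines: vzjac roy eebfi ual jao den bwn lhdzi weuzv sxd jtv ghfjo gtyo
Hunk 2: at line 5 remove [den,bwn,lhdzi] add [rwg] -> 11 lines: vzjac roy eebfi ual jao rwg weuzv sxd jtv ghfjo gtyo
Hunk 3: at line 1 remove [roy,eebfi,ual] add [dczig] -> 9 lines: vzjac dczig jao rwg weuzv sxd jtv ghfjo gtyo
Hunk 4: at line 5 remove [sxd,jtv] add [wxaj] -> 8 lines: vzjac dczig jao rwg weuzv wxaj ghfjo gtyo
Hunk 5: at line 2 remove [jao,rwg] add [sfv] -> 7 lines: vzjac dczig sfv weuzv wxaj ghfjo gtyo
Hunk 6: at line 1 remove [sfv,weuzv] add [usyu,ggd,cjw] -> 8 lines: vzjac dczig usyu ggd cjw wxaj ghfjo gtyo
Hunk 7: at line 2 remove [ggd,cjw] add [ykwh,eolxy,epkq] -> 9 lines: vzjac dczig usyu ykwh eolxy epkq wxaj ghfjo gtyo
Final line 1: vzjac

Answer: vzjac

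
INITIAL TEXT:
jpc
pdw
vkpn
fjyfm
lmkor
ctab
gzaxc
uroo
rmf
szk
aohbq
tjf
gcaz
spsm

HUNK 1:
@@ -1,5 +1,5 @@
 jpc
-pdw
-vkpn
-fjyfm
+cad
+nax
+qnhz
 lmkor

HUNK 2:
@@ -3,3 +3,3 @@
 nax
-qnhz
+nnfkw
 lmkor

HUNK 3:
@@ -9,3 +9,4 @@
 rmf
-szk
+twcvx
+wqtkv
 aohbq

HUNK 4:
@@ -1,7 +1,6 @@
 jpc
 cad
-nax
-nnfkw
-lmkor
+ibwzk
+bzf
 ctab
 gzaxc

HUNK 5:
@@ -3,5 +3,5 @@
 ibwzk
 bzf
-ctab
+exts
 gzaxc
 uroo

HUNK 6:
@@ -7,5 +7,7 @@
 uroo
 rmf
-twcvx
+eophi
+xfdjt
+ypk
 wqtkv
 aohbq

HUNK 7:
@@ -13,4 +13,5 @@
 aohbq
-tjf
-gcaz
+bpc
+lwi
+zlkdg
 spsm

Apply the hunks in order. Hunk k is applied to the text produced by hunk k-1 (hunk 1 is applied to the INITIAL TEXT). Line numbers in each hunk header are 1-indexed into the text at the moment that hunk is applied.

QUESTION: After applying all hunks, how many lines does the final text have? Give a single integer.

Answer: 17

Derivation:
Hunk 1: at line 1 remove [pdw,vkpn,fjyfm] add [cad,nax,qnhz] -> 14 lines: jpc cad nax qnhz lmkor ctab gzaxc uroo rmf szk aohbq tjf gcaz spsm
Hunk 2: at line 3 remove [qnhz] add [nnfkw] -> 14 lines: jpc cad nax nnfkw lmkor ctab gzaxc uroo rmf szk aohbq tjf gcaz spsm
Hunk 3: at line 9 remove [szk] add [twcvx,wqtkv] -> 15 lines: jpc cad nax nnfkw lmkor ctab gzaxc uroo rmf twcvx wqtkv aohbq tjf gcaz spsm
Hunk 4: at line 1 remove [nax,nnfkw,lmkor] add [ibwzk,bzf] -> 14 lines: jpc cad ibwzk bzf ctab gzaxc uroo rmf twcvx wqtkv aohbq tjf gcaz spsm
Hunk 5: at line 3 remove [ctab] add [exts] -> 14 lines: jpc cad ibwzk bzf exts gzaxc uroo rmf twcvx wqtkv aohbq tjf gcaz spsm
Hunk 6: at line 7 remove [twcvx] add [eophi,xfdjt,ypk] -> 16 lines: jpc cad ibwzk bzf exts gzaxc uroo rmf eophi xfdjt ypk wqtkv aohbq tjf gcaz spsm
Hunk 7: at line 13 remove [tjf,gcaz] add [bpc,lwi,zlkdg] -> 17 lines: jpc cad ibwzk bzf exts gzaxc uroo rmf eophi xfdjt ypk wqtkv aohbq bpc lwi zlkdg spsm
Final line count: 17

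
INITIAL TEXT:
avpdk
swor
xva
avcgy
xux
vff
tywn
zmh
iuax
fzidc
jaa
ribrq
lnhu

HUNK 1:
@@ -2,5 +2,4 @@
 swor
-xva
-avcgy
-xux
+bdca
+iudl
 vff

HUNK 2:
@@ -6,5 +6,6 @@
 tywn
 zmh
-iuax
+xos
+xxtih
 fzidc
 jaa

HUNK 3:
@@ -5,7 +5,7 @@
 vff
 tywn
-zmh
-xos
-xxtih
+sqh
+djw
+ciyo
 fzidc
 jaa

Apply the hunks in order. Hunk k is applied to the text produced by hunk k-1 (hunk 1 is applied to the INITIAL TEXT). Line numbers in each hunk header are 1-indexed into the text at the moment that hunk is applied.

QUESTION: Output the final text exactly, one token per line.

Hunk 1: at line 2 remove [xva,avcgy,xux] add [bdca,iudl] -> 12 lines: avpdk swor bdca iudl vff tywn zmh iuax fzidc jaa ribrq lnhu
Hunk 2: at line 6 remove [iuax] add [xos,xxtih] -> 13 lines: avpdk swor bdca iudl vff tywn zmh xos xxtih fzidc jaa ribrq lnhu
Hunk 3: at line 5 remove [zmh,xos,xxtih] add [sqh,djw,ciyo] -> 13 lines: avpdk swor bdca iudl vff tywn sqh djw ciyo fzidc jaa ribrq lnhu

Answer: avpdk
swor
bdca
iudl
vff
tywn
sqh
djw
ciyo
fzidc
jaa
ribrq
lnhu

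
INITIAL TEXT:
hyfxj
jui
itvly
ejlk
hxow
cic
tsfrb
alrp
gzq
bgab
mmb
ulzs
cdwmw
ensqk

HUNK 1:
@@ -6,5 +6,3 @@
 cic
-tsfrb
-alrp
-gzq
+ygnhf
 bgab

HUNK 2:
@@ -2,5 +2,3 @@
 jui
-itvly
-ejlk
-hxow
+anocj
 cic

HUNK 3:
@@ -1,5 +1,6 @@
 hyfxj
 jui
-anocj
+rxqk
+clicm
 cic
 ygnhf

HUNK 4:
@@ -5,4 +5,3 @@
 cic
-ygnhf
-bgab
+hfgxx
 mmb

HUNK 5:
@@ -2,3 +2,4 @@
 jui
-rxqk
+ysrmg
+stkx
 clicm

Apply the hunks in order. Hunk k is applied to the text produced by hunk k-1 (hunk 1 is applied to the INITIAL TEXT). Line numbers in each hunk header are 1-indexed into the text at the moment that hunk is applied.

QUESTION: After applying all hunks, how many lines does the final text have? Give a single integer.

Hunk 1: at line 6 remove [tsfrb,alrp,gzq] add [ygnhf] -> 12 lines: hyfxj jui itvly ejlk hxow cic ygnhf bgab mmb ulzs cdwmw ensqk
Hunk 2: at line 2 remove [itvly,ejlk,hxow] add [anocj] -> 10 lines: hyfxj jui anocj cic ygnhf bgab mmb ulzs cdwmw ensqk
Hunk 3: at line 1 remove [anocj] add [rxqk,clicm] -> 11 lines: hyfxj jui rxqk clicm cic ygnhf bgab mmb ulzs cdwmw ensqk
Hunk 4: at line 5 remove [ygnhf,bgab] add [hfgxx] -> 10 lines: hyfxj jui rxqk clicm cic hfgxx mmb ulzs cdwmw ensqk
Hunk 5: at line 2 remove [rxqk] add [ysrmg,stkx] -> 11 lines: hyfxj jui ysrmg stkx clicm cic hfgxx mmb ulzs cdwmw ensqk
Final line count: 11

Answer: 11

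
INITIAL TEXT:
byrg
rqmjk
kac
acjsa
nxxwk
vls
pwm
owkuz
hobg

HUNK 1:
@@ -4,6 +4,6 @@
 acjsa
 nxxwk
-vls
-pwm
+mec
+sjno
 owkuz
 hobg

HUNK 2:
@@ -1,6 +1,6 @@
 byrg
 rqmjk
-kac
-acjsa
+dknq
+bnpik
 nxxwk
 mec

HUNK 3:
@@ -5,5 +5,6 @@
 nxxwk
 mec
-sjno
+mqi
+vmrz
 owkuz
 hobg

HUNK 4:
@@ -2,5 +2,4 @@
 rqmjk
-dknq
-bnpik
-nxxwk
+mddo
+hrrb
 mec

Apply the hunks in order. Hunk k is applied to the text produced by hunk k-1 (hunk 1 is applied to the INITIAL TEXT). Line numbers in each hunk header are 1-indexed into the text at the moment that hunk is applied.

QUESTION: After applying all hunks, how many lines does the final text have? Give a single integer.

Answer: 9

Derivation:
Hunk 1: at line 4 remove [vls,pwm] add [mec,sjno] -> 9 lines: byrg rqmjk kac acjsa nxxwk mec sjno owkuz hobg
Hunk 2: at line 1 remove [kac,acjsa] add [dknq,bnpik] -> 9 lines: byrg rqmjk dknq bnpik nxxwk mec sjno owkuz hobg
Hunk 3: at line 5 remove [sjno] add [mqi,vmrz] -> 10 lines: byrg rqmjk dknq bnpik nxxwk mec mqi vmrz owkuz hobg
Hunk 4: at line 2 remove [dknq,bnpik,nxxwk] add [mddo,hrrb] -> 9 lines: byrg rqmjk mddo hrrb mec mqi vmrz owkuz hobg
Final line count: 9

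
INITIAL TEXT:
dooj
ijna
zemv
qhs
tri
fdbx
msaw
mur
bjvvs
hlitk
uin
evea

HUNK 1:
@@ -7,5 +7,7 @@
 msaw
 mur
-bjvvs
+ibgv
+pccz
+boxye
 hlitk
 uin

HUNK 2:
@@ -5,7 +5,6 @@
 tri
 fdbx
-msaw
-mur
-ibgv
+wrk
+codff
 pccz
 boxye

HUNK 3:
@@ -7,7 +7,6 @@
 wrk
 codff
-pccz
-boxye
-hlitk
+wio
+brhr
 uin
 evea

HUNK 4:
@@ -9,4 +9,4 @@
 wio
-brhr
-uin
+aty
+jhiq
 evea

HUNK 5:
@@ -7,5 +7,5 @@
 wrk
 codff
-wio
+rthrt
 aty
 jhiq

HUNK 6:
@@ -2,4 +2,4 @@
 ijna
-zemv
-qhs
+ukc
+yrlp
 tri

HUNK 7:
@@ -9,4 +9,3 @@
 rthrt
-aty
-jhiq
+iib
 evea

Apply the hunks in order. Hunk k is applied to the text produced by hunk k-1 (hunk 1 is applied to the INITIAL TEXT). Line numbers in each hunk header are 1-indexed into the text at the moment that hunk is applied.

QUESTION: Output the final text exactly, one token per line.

Answer: dooj
ijna
ukc
yrlp
tri
fdbx
wrk
codff
rthrt
iib
evea

Derivation:
Hunk 1: at line 7 remove [bjvvs] add [ibgv,pccz,boxye] -> 14 lines: dooj ijna zemv qhs tri fdbx msaw mur ibgv pccz boxye hlitk uin evea
Hunk 2: at line 5 remove [msaw,mur,ibgv] add [wrk,codff] -> 13 lines: dooj ijna zemv qhs tri fdbx wrk codff pccz boxye hlitk uin evea
Hunk 3: at line 7 remove [pccz,boxye,hlitk] add [wio,brhr] -> 12 lines: dooj ijna zemv qhs tri fdbx wrk codff wio brhr uin evea
Hunk 4: at line 9 remove [brhr,uin] add [aty,jhiq] -> 12 lines: dooj ijna zemv qhs tri fdbx wrk codff wio aty jhiq evea
Hunk 5: at line 7 remove [wio] add [rthrt] -> 12 lines: dooj ijna zemv qhs tri fdbx wrk codff rthrt aty jhiq evea
Hunk 6: at line 2 remove [zemv,qhs] add [ukc,yrlp] -> 12 lines: dooj ijna ukc yrlp tri fdbx wrk codff rthrt aty jhiq evea
Hunk 7: at line 9 remove [aty,jhiq] add [iib] -> 11 lines: dooj ijna ukc yrlp tri fdbx wrk codff rthrt iib evea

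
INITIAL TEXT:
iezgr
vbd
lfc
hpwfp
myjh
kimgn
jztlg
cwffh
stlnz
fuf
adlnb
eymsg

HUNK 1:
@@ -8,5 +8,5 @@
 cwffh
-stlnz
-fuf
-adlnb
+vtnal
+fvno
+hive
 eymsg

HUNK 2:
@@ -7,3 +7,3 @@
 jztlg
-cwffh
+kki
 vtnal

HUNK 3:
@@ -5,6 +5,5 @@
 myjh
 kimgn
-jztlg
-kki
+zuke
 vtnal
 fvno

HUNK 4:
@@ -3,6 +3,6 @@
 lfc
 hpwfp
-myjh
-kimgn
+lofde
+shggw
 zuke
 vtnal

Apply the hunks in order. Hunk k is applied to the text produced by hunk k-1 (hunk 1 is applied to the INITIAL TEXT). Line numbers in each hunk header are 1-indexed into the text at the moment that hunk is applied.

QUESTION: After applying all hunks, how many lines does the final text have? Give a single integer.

Hunk 1: at line 8 remove [stlnz,fuf,adlnb] add [vtnal,fvno,hive] -> 12 lines: iezgr vbd lfc hpwfp myjh kimgn jztlg cwffh vtnal fvno hive eymsg
Hunk 2: at line 7 remove [cwffh] add [kki] -> 12 lines: iezgr vbd lfc hpwfp myjh kimgn jztlg kki vtnal fvno hive eymsg
Hunk 3: at line 5 remove [jztlg,kki] add [zuke] -> 11 lines: iezgr vbd lfc hpwfp myjh kimgn zuke vtnal fvno hive eymsg
Hunk 4: at line 3 remove [myjh,kimgn] add [lofde,shggw] -> 11 lines: iezgr vbd lfc hpwfp lofde shggw zuke vtnal fvno hive eymsg
Final line count: 11

Answer: 11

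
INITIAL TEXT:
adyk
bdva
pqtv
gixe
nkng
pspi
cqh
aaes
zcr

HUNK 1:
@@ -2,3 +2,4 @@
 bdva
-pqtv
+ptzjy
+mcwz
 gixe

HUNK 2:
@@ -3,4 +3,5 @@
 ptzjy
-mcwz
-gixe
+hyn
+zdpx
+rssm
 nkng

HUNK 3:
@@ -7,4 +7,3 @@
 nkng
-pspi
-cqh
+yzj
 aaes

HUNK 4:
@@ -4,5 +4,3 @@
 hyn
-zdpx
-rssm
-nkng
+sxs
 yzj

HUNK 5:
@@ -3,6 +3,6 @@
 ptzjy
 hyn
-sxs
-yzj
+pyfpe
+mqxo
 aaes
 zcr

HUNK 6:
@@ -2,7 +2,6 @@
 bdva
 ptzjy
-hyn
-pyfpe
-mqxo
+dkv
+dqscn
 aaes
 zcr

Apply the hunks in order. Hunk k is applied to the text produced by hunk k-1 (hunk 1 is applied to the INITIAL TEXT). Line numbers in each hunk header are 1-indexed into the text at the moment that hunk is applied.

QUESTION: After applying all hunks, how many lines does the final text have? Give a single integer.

Answer: 7

Derivation:
Hunk 1: at line 2 remove [pqtv] add [ptzjy,mcwz] -> 10 lines: adyk bdva ptzjy mcwz gixe nkng pspi cqh aaes zcr
Hunk 2: at line 3 remove [mcwz,gixe] add [hyn,zdpx,rssm] -> 11 lines: adyk bdva ptzjy hyn zdpx rssm nkng pspi cqh aaes zcr
Hunk 3: at line 7 remove [pspi,cqh] add [yzj] -> 10 lines: adyk bdva ptzjy hyn zdpx rssm nkng yzj aaes zcr
Hunk 4: at line 4 remove [zdpx,rssm,nkng] add [sxs] -> 8 lines: adyk bdva ptzjy hyn sxs yzj aaes zcr
Hunk 5: at line 3 remove [sxs,yzj] add [pyfpe,mqxo] -> 8 lines: adyk bdva ptzjy hyn pyfpe mqxo aaes zcr
Hunk 6: at line 2 remove [hyn,pyfpe,mqxo] add [dkv,dqscn] -> 7 lines: adyk bdva ptzjy dkv dqscn aaes zcr
Final line count: 7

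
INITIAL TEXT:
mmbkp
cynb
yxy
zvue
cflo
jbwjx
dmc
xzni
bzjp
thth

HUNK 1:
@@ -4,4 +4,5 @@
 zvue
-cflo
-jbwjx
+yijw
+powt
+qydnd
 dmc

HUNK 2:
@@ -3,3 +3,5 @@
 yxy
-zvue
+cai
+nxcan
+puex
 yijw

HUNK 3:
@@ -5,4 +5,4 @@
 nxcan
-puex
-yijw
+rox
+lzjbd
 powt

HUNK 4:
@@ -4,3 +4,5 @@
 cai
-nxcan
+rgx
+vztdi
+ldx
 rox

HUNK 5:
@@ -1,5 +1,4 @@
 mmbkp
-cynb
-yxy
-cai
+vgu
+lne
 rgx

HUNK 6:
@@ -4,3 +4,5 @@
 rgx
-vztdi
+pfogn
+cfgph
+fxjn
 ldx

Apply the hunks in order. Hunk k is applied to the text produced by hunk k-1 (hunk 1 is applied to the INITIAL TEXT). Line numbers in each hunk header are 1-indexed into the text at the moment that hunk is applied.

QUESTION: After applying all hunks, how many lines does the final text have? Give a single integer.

Hunk 1: at line 4 remove [cflo,jbwjx] add [yijw,powt,qydnd] -> 11 lines: mmbkp cynb yxy zvue yijw powt qydnd dmc xzni bzjp thth
Hunk 2: at line 3 remove [zvue] add [cai,nxcan,puex] -> 13 lines: mmbkp cynb yxy cai nxcan puex yijw powt qydnd dmc xzni bzjp thth
Hunk 3: at line 5 remove [puex,yijw] add [rox,lzjbd] -> 13 lines: mmbkp cynb yxy cai nxcan rox lzjbd powt qydnd dmc xzni bzjp thth
Hunk 4: at line 4 remove [nxcan] add [rgx,vztdi,ldx] -> 15 lines: mmbkp cynb yxy cai rgx vztdi ldx rox lzjbd powt qydnd dmc xzni bzjp thth
Hunk 5: at line 1 remove [cynb,yxy,cai] add [vgu,lne] -> 14 lines: mmbkp vgu lne rgx vztdi ldx rox lzjbd powt qydnd dmc xzni bzjp thth
Hunk 6: at line 4 remove [vztdi] add [pfogn,cfgph,fxjn] -> 16 lines: mmbkp vgu lne rgx pfogn cfgph fxjn ldx rox lzjbd powt qydnd dmc xzni bzjp thth
Final line count: 16

Answer: 16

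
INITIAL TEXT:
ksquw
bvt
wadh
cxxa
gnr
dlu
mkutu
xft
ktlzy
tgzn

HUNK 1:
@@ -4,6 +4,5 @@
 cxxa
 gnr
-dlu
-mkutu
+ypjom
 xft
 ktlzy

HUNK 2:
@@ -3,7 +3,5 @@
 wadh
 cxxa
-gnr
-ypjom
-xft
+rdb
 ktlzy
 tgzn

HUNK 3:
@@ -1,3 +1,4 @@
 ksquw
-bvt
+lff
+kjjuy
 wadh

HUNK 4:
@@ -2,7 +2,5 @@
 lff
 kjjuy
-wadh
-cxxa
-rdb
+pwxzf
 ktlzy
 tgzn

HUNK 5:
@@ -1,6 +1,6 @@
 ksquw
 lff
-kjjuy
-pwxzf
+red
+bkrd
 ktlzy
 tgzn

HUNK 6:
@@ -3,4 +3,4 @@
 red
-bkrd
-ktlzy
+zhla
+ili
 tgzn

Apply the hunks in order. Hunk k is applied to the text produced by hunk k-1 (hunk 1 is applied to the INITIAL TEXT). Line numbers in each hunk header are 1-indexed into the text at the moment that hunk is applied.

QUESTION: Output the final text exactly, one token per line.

Hunk 1: at line 4 remove [dlu,mkutu] add [ypjom] -> 9 lines: ksquw bvt wadh cxxa gnr ypjom xft ktlzy tgzn
Hunk 2: at line 3 remove [gnr,ypjom,xft] add [rdb] -> 7 lines: ksquw bvt wadh cxxa rdb ktlzy tgzn
Hunk 3: at line 1 remove [bvt] add [lff,kjjuy] -> 8 lines: ksquw lff kjjuy wadh cxxa rdb ktlzy tgzn
Hunk 4: at line 2 remove [wadh,cxxa,rdb] add [pwxzf] -> 6 lines: ksquw lff kjjuy pwxzf ktlzy tgzn
Hunk 5: at line 1 remove [kjjuy,pwxzf] add [red,bkrd] -> 6 lines: ksquw lff red bkrd ktlzy tgzn
Hunk 6: at line 3 remove [bkrd,ktlzy] add [zhla,ili] -> 6 lines: ksquw lff red zhla ili tgzn

Answer: ksquw
lff
red
zhla
ili
tgzn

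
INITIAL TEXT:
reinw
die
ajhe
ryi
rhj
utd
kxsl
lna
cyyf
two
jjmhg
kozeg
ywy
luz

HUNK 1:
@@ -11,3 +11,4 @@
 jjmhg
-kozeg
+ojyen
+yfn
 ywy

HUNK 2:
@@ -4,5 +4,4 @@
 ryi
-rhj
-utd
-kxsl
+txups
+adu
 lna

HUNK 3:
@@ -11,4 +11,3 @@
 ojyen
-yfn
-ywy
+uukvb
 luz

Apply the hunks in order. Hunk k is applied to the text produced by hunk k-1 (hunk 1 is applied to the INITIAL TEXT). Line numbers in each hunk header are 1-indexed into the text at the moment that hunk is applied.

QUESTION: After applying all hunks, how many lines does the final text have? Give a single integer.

Answer: 13

Derivation:
Hunk 1: at line 11 remove [kozeg] add [ojyen,yfn] -> 15 lines: reinw die ajhe ryi rhj utd kxsl lna cyyf two jjmhg ojyen yfn ywy luz
Hunk 2: at line 4 remove [rhj,utd,kxsl] add [txups,adu] -> 14 lines: reinw die ajhe ryi txups adu lna cyyf two jjmhg ojyen yfn ywy luz
Hunk 3: at line 11 remove [yfn,ywy] add [uukvb] -> 13 lines: reinw die ajhe ryi txups adu lna cyyf two jjmhg ojyen uukvb luz
Final line count: 13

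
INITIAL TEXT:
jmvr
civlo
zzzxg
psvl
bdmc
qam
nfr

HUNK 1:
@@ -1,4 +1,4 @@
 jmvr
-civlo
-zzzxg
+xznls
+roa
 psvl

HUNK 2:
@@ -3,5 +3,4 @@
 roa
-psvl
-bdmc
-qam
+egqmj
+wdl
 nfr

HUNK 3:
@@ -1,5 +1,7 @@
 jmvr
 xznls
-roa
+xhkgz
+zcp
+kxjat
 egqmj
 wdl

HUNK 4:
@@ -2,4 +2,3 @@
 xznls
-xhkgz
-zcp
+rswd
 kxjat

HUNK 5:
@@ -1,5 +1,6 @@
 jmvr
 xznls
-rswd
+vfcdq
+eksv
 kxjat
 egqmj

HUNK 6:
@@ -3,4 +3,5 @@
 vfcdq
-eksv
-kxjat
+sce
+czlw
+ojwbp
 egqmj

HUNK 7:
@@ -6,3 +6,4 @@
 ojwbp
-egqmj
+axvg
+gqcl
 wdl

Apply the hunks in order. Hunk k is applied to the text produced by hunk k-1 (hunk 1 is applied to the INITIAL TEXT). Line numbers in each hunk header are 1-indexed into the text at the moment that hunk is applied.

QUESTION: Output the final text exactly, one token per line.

Hunk 1: at line 1 remove [civlo,zzzxg] add [xznls,roa] -> 7 lines: jmvr xznls roa psvl bdmc qam nfr
Hunk 2: at line 3 remove [psvl,bdmc,qam] add [egqmj,wdl] -> 6 lines: jmvr xznls roa egqmj wdl nfr
Hunk 3: at line 1 remove [roa] add [xhkgz,zcp,kxjat] -> 8 lines: jmvr xznls xhkgz zcp kxjat egqmj wdl nfr
Hunk 4: at line 2 remove [xhkgz,zcp] add [rswd] -> 7 lines: jmvr xznls rswd kxjat egqmj wdl nfr
Hunk 5: at line 1 remove [rswd] add [vfcdq,eksv] -> 8 lines: jmvr xznls vfcdq eksv kxjat egqmj wdl nfr
Hunk 6: at line 3 remove [eksv,kxjat] add [sce,czlw,ojwbp] -> 9 lines: jmvr xznls vfcdq sce czlw ojwbp egqmj wdl nfr
Hunk 7: at line 6 remove [egqmj] add [axvg,gqcl] -> 10 lines: jmvr xznls vfcdq sce czlw ojwbp axvg gqcl wdl nfr

Answer: jmvr
xznls
vfcdq
sce
czlw
ojwbp
axvg
gqcl
wdl
nfr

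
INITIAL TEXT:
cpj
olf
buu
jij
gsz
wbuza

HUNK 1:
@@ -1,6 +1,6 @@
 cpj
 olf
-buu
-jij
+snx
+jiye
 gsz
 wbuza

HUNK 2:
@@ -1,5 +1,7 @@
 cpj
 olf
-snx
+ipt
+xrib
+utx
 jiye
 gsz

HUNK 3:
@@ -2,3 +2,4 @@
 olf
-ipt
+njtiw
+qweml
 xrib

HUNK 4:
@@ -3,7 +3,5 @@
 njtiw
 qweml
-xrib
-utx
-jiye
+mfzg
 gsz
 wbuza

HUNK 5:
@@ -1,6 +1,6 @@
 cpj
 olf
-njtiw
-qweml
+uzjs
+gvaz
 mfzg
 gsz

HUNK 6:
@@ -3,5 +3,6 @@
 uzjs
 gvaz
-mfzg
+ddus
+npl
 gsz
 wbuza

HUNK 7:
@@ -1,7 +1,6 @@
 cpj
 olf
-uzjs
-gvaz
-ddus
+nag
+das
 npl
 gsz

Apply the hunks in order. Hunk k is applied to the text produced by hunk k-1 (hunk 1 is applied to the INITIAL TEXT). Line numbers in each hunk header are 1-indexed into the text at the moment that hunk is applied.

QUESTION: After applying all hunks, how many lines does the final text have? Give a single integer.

Hunk 1: at line 1 remove [buu,jij] add [snx,jiye] -> 6 lines: cpj olf snx jiye gsz wbuza
Hunk 2: at line 1 remove [snx] add [ipt,xrib,utx] -> 8 lines: cpj olf ipt xrib utx jiye gsz wbuza
Hunk 3: at line 2 remove [ipt] add [njtiw,qweml] -> 9 lines: cpj olf njtiw qweml xrib utx jiye gsz wbuza
Hunk 4: at line 3 remove [xrib,utx,jiye] add [mfzg] -> 7 lines: cpj olf njtiw qweml mfzg gsz wbuza
Hunk 5: at line 1 remove [njtiw,qweml] add [uzjs,gvaz] -> 7 lines: cpj olf uzjs gvaz mfzg gsz wbuza
Hunk 6: at line 3 remove [mfzg] add [ddus,npl] -> 8 lines: cpj olf uzjs gvaz ddus npl gsz wbuza
Hunk 7: at line 1 remove [uzjs,gvaz,ddus] add [nag,das] -> 7 lines: cpj olf nag das npl gsz wbuza
Final line count: 7

Answer: 7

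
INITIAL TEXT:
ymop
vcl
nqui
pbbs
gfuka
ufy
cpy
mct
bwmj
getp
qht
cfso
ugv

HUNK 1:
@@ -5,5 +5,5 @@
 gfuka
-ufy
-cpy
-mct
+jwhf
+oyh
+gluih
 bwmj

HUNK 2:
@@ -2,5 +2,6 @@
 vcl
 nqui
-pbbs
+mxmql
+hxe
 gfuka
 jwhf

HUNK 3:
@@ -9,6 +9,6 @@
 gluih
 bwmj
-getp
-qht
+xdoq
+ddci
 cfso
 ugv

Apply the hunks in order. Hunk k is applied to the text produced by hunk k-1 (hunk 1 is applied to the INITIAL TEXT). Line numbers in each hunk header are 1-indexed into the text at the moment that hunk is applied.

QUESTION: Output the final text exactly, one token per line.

Hunk 1: at line 5 remove [ufy,cpy,mct] add [jwhf,oyh,gluih] -> 13 lines: ymop vcl nqui pbbs gfuka jwhf oyh gluih bwmj getp qht cfso ugv
Hunk 2: at line 2 remove [pbbs] add [mxmql,hxe] -> 14 lines: ymop vcl nqui mxmql hxe gfuka jwhf oyh gluih bwmj getp qht cfso ugv
Hunk 3: at line 9 remove [getp,qht] add [xdoq,ddci] -> 14 lines: ymop vcl nqui mxmql hxe gfuka jwhf oyh gluih bwmj xdoq ddci cfso ugv

Answer: ymop
vcl
nqui
mxmql
hxe
gfuka
jwhf
oyh
gluih
bwmj
xdoq
ddci
cfso
ugv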